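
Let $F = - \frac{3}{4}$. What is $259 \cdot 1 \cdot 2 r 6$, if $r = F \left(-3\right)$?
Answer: $6993$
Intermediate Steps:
$F = - \frac{3}{4}$ ($F = \left(-3\right) \frac{1}{4} = - \frac{3}{4} \approx -0.75$)
$r = \frac{9}{4}$ ($r = \left(- \frac{3}{4}\right) \left(-3\right) = \frac{9}{4} \approx 2.25$)
$259 \cdot 1 \cdot 2 r 6 = 259 \cdot 1 \cdot 2 \cdot \frac{9}{4} \cdot 6 = 259 \cdot 2 \cdot \frac{27}{2} = 259 \cdot 27 = 6993$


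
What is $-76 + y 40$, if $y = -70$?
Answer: $-2876$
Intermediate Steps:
$-76 + y 40 = -76 - 2800 = -2876$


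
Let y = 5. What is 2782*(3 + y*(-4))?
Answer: -47294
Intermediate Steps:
2782*(3 + y*(-4)) = 2782*(3 + 5*(-4)) = 2782*(3 - 20) = 2782*(-17) = -47294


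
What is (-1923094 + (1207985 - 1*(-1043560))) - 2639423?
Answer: -2310972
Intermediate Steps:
(-1923094 + (1207985 - 1*(-1043560))) - 2639423 = (-1923094 + (1207985 + 1043560)) - 2639423 = (-1923094 + 2251545) - 2639423 = 328451 - 2639423 = -2310972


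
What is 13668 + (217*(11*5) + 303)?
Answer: 25906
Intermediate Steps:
13668 + (217*(11*5) + 303) = 13668 + (217*55 + 303) = 13668 + (11935 + 303) = 13668 + 12238 = 25906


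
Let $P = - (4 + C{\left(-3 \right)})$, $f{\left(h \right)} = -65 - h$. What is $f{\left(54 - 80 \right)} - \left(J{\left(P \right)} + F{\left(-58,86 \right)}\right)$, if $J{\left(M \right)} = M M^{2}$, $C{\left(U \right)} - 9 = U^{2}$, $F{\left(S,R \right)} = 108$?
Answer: $10501$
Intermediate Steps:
$C{\left(U \right)} = 9 + U^{2}$
$P = -22$ ($P = - (4 + \left(9 + \left(-3\right)^{2}\right)) = - (4 + \left(9 + 9\right)) = - (4 + 18) = \left(-1\right) 22 = -22$)
$J{\left(M \right)} = M^{3}$
$f{\left(54 - 80 \right)} - \left(J{\left(P \right)} + F{\left(-58,86 \right)}\right) = \left(-65 - \left(54 - 80\right)\right) - \left(\left(-22\right)^{3} + 108\right) = \left(-65 - -26\right) - \left(-10648 + 108\right) = \left(-65 + 26\right) - -10540 = -39 + 10540 = 10501$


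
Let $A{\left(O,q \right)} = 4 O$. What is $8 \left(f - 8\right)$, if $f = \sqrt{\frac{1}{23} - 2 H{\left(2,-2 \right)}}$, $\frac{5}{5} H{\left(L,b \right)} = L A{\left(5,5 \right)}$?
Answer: $-64 + \frac{8 i \sqrt{42297}}{23} \approx -64.0 + 71.535 i$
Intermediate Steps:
$H{\left(L,b \right)} = 20 L$ ($H{\left(L,b \right)} = L 4 \cdot 5 = L 20 = 20 L$)
$f = \frac{i \sqrt{42297}}{23}$ ($f = \sqrt{\frac{1}{23} - 2 \cdot 20 \cdot 2} = \sqrt{\frac{1}{23} - 80} = \sqrt{- \frac{1839}{23}} = \frac{i \sqrt{42297}}{23} \approx 8.9418 i$)
$8 \left(f - 8\right) = 8 \left(\frac{i \sqrt{42297}}{23} - 8\right) = 8 \left(-8 + \frac{i \sqrt{42297}}{23}\right) = -64 + \frac{8 i \sqrt{42297}}{23}$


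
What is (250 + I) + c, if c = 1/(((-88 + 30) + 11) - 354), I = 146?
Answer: 158795/401 ≈ 396.00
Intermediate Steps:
c = -1/401 (c = 1/((-58 + 11) - 354) = 1/(-47 - 354) = 1/(-401) = -1/401 ≈ -0.0024938)
(250 + I) + c = (250 + 146) - 1/401 = 396 - 1/401 = 158795/401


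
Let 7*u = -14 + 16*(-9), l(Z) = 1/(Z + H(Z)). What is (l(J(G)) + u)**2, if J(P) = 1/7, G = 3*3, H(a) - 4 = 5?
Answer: 101263969/200704 ≈ 504.54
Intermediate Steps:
H(a) = 9 (H(a) = 4 + 5 = 9)
G = 9
J(P) = 1/7
l(Z) = 1/(9 + Z) (l(Z) = 1/(Z + 9) = 1/(9 + Z))
u = -158/7 (u = (-14 + 16*(-9))/7 = (-14 - 144)/7 = (1/7)*(-158) = -158/7 ≈ -22.571)
(l(J(G)) + u)**2 = (1/(9 + 1/7) - 158/7)**2 = (1/(64/7) - 158/7)**2 = (7/64 - 158/7)**2 = (-10063/448)**2 = 101263969/200704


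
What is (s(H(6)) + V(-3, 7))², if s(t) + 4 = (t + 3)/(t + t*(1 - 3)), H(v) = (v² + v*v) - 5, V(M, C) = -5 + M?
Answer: 763876/4489 ≈ 170.17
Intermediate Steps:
H(v) = -5 + 2*v² (H(v) = (v² + v²) - 5 = 2*v² - 5 = -5 + 2*v²)
s(t) = -4 - (3 + t)/t (s(t) = -4 + (t + 3)/(t + t*(1 - 3)) = -4 + (3 + t)/(t + t*(-2)) = -4 + (3 + t)/(t - 2*t) = -4 + (3 + t)/((-t)) = -4 + (3 + t)*(-1/t) = -4 - (3 + t)/t)
(s(H(6)) + V(-3, 7))² = ((-5 - 3/(-5 + 2*6²)) + (-5 - 3))² = ((-5 - 3/(-5 + 2*36)) - 8)² = ((-5 - 3/(-5 + 72)) - 8)² = ((-5 - 3/67) - 8)² = (-338/67 - 8)² = (-874/67)² = 763876/4489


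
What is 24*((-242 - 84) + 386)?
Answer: 1440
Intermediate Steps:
24*((-242 - 84) + 386) = 24*(-326 + 386) = 24*60 = 1440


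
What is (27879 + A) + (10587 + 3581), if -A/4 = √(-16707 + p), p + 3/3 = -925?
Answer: 42047 - 4*I*√17633 ≈ 42047.0 - 531.16*I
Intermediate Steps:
p = -926 (p = -1 - 925 = -926)
A = -4*I*√17633 (A = -4*√(-16707 - 926) = -4*I*√17633 ≈ -531.16*I)
(27879 + A) + (10587 + 3581) = (27879 - 4*I*√17633) + (10587 + 3581) = (27879 - 4*I*√17633) + 14168 = 42047 - 4*I*√17633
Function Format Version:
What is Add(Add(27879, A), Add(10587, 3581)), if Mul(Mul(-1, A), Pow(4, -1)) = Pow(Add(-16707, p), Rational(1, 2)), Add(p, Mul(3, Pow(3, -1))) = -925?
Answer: Add(42047, Mul(-4, I, Pow(17633, Rational(1, 2)))) ≈ Add(42047., Mul(-531.16, I))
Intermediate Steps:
p = -926 (p = Add(-1, -925) = -926)
A = Mul(-4, I, Pow(17633, Rational(1, 2))) (A = Mul(-4, Pow(Add(-16707, -926), Rational(1, 2))) = Mul(-4, Pow(-17633, Rational(1, 2))) = Mul(-4, Mul(I, Pow(17633, Rational(1, 2)))) = Mul(-4, I, Pow(17633, Rational(1, 2))) ≈ Mul(-531.16, I))
Add(Add(27879, A), Add(10587, 3581)) = Add(Add(27879, Mul(-4, I, Pow(17633, Rational(1, 2)))), Add(10587, 3581)) = Add(Add(27879, Mul(-4, I, Pow(17633, Rational(1, 2)))), 14168) = Add(42047, Mul(-4, I, Pow(17633, Rational(1, 2))))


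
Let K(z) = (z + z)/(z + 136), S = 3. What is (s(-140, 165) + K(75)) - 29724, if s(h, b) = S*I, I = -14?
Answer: -6280476/211 ≈ -29765.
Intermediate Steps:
K(z) = 2*z/(136 + z) (K(z) = (2*z)/(136 + z) = 2*z/(136 + z))
s(h, b) = -42 (s(h, b) = 3*(-14) = -42)
(s(-140, 165) + K(75)) - 29724 = (-42 + 2*75/(136 + 75)) - 29724 = (-42 + 2*75/211) - 29724 = (-42 + 2*75*(1/211)) - 29724 = (-42 + 150/211) - 29724 = -8712/211 - 29724 = -6280476/211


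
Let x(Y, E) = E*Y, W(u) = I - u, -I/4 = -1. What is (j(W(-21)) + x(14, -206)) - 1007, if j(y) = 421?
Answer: -3470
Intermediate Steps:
I = 4 (I = -4*(-1) = 4)
W(u) = 4 - u
(j(W(-21)) + x(14, -206)) - 1007 = (421 - 206*14) - 1007 = (421 - 2884) - 1007 = -2463 - 1007 = -3470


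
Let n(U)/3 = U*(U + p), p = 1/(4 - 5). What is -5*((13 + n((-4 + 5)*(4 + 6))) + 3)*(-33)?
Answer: 47190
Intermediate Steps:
p = -1 (p = 1/(-1) = -1)
n(U) = 3*U*(-1 + U) (n(U) = 3*(U*(U - 1)) = 3*(U*(-1 + U)) = 3*U*(-1 + U))
-5*((13 + n((-4 + 5)*(4 + 6))) + 3)*(-33) = -5*((13 + 3*((-4 + 5)*(4 + 6))*(-1 + (-4 + 5)*(4 + 6))) + 3)*(-33) = -5*((13 + 3*(1*10)*(-1 + 1*10)) + 3)*(-33) = -5*((13 + 3*10*(-1 + 10)) + 3)*(-33) = -5*((13 + 3*10*9) + 3)*(-33) = -5*((13 + 270) + 3)*(-33) = -5*(283 + 3)*(-33) = -5*286*(-33) = -1430*(-33) = 47190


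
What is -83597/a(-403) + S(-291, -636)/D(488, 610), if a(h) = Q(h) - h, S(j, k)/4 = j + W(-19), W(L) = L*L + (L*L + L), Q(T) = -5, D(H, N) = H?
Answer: -5017429/24278 ≈ -206.67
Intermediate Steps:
W(L) = L + 2*L² (W(L) = L² + (L² + L) = L² + (L + L²) = L + 2*L²)
S(j, k) = 2812 + 4*j (S(j, k) = 4*(j - 19*(1 + 2*(-19))) = 4*(j - 19*(1 - 38)) = 4*(j - 19*(-37)) = 4*(j + 703) = 4*(703 + j) = 2812 + 4*j)
a(h) = -5 - h
-83597/a(-403) + S(-291, -636)/D(488, 610) = -83597/(-5 - 1*(-403)) + (2812 + 4*(-291))/488 = -83597/(-5 + 403) + (2812 - 1164)*(1/488) = -83597/398 + 1648*(1/488) = -83597*1/398 + 206/61 = -83597/398 + 206/61 = -5017429/24278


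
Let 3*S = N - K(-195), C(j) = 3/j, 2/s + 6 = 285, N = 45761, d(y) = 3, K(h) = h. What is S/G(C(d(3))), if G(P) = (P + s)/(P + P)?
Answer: 8547816/281 ≈ 30419.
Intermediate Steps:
s = 2/279 (s = 2/(-6 + 285) = 2/279 ≈ 0.0071685)
G(P) = (2/279 + P)/(2*P) (G(P) = (P + 2/279)/(P + P) = (2/279 + P)/((2*P)) = (2/279 + P)*(1/(2*P)) = (2/279 + P)/(2*P))
S = 45956/3 (S = (45761 - 1*(-195))/3 = (45761 + 195)/3 = (1/3)*45956 = 45956/3 ≈ 15319.)
S/G(C(d(3))) = 45956/(3*(((2 + 279*(3/3))/(558*((3/3)))))) = 45956/(3*(((2 + 279*(3*(1/3)))/(558*((3*(1/3))))))) = 45956/(3*(((1/558)*(2 + 279*1)/1))) = 45956/(3*(((1/558)*1*(2 + 279)))) = 45956/(3*(((1/558)*1*281))) = 45956/(3*(281/558)) = (45956/3)*(558/281) = 8547816/281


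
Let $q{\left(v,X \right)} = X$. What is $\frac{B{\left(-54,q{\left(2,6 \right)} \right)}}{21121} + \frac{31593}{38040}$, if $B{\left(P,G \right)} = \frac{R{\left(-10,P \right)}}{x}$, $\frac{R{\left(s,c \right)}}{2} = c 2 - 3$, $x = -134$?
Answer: $\frac{14903899297}{17943556760} \approx 0.8306$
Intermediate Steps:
$R{\left(s,c \right)} = -6 + 4 c$ ($R{\left(s,c \right)} = 2 \left(c 2 - 3\right) = 2 \left(2 c - 3\right) = 2 \left(-3 + 2 c\right) = -6 + 4 c$)
$B{\left(P,G \right)} = \frac{3}{67} - \frac{2 P}{67}$ ($B{\left(P,G \right)} = \frac{-6 + 4 P}{-134} = \left(-6 + 4 P\right) \left(- \frac{1}{134}\right) = \frac{3}{67} - \frac{2 P}{67}$)
$\frac{B{\left(-54,q{\left(2,6 \right)} \right)}}{21121} + \frac{31593}{38040} = \frac{\frac{3}{67} - - \frac{108}{67}}{21121} + \frac{31593}{38040} = \left(\frac{3}{67} + \frac{108}{67}\right) \frac{1}{21121} + 31593 \cdot \frac{1}{38040} = \frac{111}{67} \cdot \frac{1}{21121} + \frac{10531}{12680} = \frac{111}{1415107} + \frac{10531}{12680} = \frac{14903899297}{17943556760}$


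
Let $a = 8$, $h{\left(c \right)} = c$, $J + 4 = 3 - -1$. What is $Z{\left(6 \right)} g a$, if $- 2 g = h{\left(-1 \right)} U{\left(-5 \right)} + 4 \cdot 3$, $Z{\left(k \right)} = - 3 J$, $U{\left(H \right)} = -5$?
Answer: $0$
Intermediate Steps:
$J = 0$ ($J = -4 + \left(3 - -1\right) = -4 + \left(3 + 1\right) = -4 + 4 = 0$)
$Z{\left(k \right)} = 0$ ($Z{\left(k \right)} = \left(-3\right) 0 = 0$)
$g = - \frac{17}{2}$ ($g = - \frac{\left(-1\right) \left(-5\right) + 4 \cdot 3}{2} = - \frac{5 + 12}{2} = \left(- \frac{1}{2}\right) 17 = - \frac{17}{2} \approx -8.5$)
$Z{\left(6 \right)} g a = 0 \left(- \frac{17}{2}\right) 8 = 0 \cdot 8 = 0$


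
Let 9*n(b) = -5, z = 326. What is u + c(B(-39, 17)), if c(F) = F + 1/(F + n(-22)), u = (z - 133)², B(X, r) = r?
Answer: 5515377/148 ≈ 37266.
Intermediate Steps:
n(b) = -5/9 (n(b) = (⅑)*(-5) = -5/9)
u = 37249 (u = (326 - 133)² = 193² = 37249)
c(F) = F + 1/(-5/9 + F) (c(F) = F + 1/(F - 5/9) = F + 1/(-5/9 + F))
u + c(B(-39, 17)) = 37249 + (9 - 5*17 + 9*17²)/(-5 + 9*17) = 37249 + (9 - 85 + 9*289)/(-5 + 153) = 37249 + (9 - 85 + 2601)/148 = 37249 + (1/148)*2525 = 37249 + 2525/148 = 5515377/148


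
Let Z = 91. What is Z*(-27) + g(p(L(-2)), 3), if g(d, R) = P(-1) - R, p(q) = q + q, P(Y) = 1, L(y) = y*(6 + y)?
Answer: -2459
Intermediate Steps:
p(q) = 2*q
g(d, R) = 1 - R
Z*(-27) + g(p(L(-2)), 3) = 91*(-27) + (1 - 1*3) = -2457 + (1 - 3) = -2457 - 2 = -2459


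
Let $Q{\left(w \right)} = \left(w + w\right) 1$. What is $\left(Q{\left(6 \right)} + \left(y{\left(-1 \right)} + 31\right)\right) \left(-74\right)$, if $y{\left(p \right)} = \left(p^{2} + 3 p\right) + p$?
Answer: $-2960$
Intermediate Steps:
$y{\left(p \right)} = p^{2} + 4 p$
$Q{\left(w \right)} = 2 w$ ($Q{\left(w \right)} = 2 w 1 = 2 w$)
$\left(Q{\left(6 \right)} + \left(y{\left(-1 \right)} + 31\right)\right) \left(-74\right) = \left(2 \cdot 6 + \left(- (4 - 1) + 31\right)\right) \left(-74\right) = \left(12 + \left(\left(-1\right) 3 + 31\right)\right) \left(-74\right) = \left(12 + \left(-3 + 31\right)\right) \left(-74\right) = \left(12 + 28\right) \left(-74\right) = 40 \left(-74\right) = -2960$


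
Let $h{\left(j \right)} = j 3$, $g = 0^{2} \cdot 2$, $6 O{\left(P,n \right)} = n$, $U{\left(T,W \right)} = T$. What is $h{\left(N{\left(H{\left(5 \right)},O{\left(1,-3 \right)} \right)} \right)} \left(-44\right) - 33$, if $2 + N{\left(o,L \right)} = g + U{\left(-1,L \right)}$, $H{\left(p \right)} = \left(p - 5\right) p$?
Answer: $363$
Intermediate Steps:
$O{\left(P,n \right)} = \frac{n}{6}$
$H{\left(p \right)} = p \left(-5 + p\right)$ ($H{\left(p \right)} = \left(-5 + p\right) p = p \left(-5 + p\right)$)
$g = 0$ ($g = 0 \cdot 2 = 0$)
$N{\left(o,L \right)} = -3$ ($N{\left(o,L \right)} = -2 + \left(0 - 1\right) = -2 - 1 = -3$)
$h{\left(j \right)} = 3 j$
$h{\left(N{\left(H{\left(5 \right)},O{\left(1,-3 \right)} \right)} \right)} \left(-44\right) - 33 = 3 \left(-3\right) \left(-44\right) - 33 = \left(-9\right) \left(-44\right) - 33 = 396 - 33 = 363$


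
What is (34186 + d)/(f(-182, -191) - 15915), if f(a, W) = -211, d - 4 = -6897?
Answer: -27293/16126 ≈ -1.6925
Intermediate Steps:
d = -6893 (d = 4 - 6897 = -6893)
(34186 + d)/(f(-182, -191) - 15915) = (34186 - 6893)/(-211 - 15915) = 27293/(-16126) = 27293*(-1/16126) = -27293/16126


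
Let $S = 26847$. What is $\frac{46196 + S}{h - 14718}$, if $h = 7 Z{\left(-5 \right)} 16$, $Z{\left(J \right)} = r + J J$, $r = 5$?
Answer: $- \frac{73043}{11358} \approx -6.431$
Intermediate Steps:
$Z{\left(J \right)} = 5 + J^{2}$ ($Z{\left(J \right)} = 5 + J J = 5 + J^{2}$)
$h = 3360$ ($h = 7 \left(5 + \left(-5\right)^{2}\right) 16 = 7 \left(5 + 25\right) 16 = 7 \cdot 30 \cdot 16 = 210 \cdot 16 = 3360$)
$\frac{46196 + S}{h - 14718} = \frac{46196 + 26847}{3360 - 14718} = \frac{73043}{-11358} = 73043 \left(- \frac{1}{11358}\right) = - \frac{73043}{11358}$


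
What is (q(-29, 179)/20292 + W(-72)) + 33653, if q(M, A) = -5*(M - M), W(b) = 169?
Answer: 33822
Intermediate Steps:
q(M, A) = 0 (q(M, A) = -5*0 = 0)
(q(-29, 179)/20292 + W(-72)) + 33653 = (0/20292 + 169) + 33653 = (0*(1/20292) + 169) + 33653 = (0 + 169) + 33653 = 169 + 33653 = 33822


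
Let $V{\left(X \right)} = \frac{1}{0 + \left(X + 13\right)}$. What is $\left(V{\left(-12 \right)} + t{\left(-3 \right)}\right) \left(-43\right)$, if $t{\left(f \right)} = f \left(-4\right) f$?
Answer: $1505$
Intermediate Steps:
$t{\left(f \right)} = - 4 f^{2}$ ($t{\left(f \right)} = - 4 f f = - 4 f^{2}$)
$V{\left(X \right)} = \frac{1}{13 + X}$ ($V{\left(X \right)} = \frac{1}{0 + \left(13 + X\right)} = \frac{1}{13 + X}$)
$\left(V{\left(-12 \right)} + t{\left(-3 \right)}\right) \left(-43\right) = \left(\frac{1}{13 - 12} - 4 \left(-3\right)^{2}\right) \left(-43\right) = \left(1^{-1} - 36\right) \left(-43\right) = \left(1 - 36\right) \left(-43\right) = \left(-35\right) \left(-43\right) = 1505$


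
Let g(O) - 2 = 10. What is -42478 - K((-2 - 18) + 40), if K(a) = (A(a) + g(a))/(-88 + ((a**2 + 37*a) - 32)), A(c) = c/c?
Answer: -43327573/1020 ≈ -42478.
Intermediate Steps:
g(O) = 12 (g(O) = 2 + 10 = 12)
A(c) = 1
K(a) = 13/(-120 + a**2 + 37*a) (K(a) = (1 + 12)/(-88 + ((a**2 + 37*a) - 32)) = 13/(-88 + (-32 + a**2 + 37*a)) = 13/(-120 + a**2 + 37*a))
-42478 - K((-2 - 18) + 40) = -42478 - 13/(-120 + ((-2 - 18) + 40)**2 + 37*((-2 - 18) + 40)) = -42478 - 13/(-120 + (-20 + 40)**2 + 37*(-20 + 40)) = -42478 - 13/(-120 + 20**2 + 37*20) = -42478 - 13/(-120 + 400 + 740) = -42478 - 13/1020 = -43327573/1020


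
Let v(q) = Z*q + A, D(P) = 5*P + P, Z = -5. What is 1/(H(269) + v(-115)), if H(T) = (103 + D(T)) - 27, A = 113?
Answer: 1/2378 ≈ 0.00042052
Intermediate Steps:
D(P) = 6*P
H(T) = 76 + 6*T (H(T) = (103 + 6*T) - 27 = 76 + 6*T)
v(q) = 113 - 5*q (v(q) = -5*q + 113 = 113 - 5*q)
1/(H(269) + v(-115)) = 1/((76 + 6*269) + (113 - 5*(-115))) = 1/((76 + 1614) + (113 + 575)) = 1/(1690 + 688) = 1/2378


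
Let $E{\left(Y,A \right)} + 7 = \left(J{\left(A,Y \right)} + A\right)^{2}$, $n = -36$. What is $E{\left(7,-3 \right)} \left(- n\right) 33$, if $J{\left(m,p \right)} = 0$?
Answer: $2376$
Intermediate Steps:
$E{\left(Y,A \right)} = -7 + A^{2}$ ($E{\left(Y,A \right)} = -7 + \left(0 + A\right)^{2} = -7 + A^{2}$)
$E{\left(7,-3 \right)} \left(- n\right) 33 = \left(-7 + \left(-3\right)^{2}\right) \left(\left(-1\right) \left(-36\right)\right) 33 = \left(-7 + 9\right) 36 \cdot 33 = 2 \cdot 36 \cdot 33 = 72 \cdot 33 = 2376$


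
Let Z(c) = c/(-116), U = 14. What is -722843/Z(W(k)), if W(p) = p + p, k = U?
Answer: 20962447/7 ≈ 2.9946e+6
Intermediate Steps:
k = 14
W(p) = 2*p
Z(c) = -c/116 (Z(c) = c*(-1/116) = -c/116)
-722843/Z(W(k)) = -722843/((-14/58)) = -722843/((-1/116*28)) = -722843/(-7/29) = -722843*(-29/7) = 20962447/7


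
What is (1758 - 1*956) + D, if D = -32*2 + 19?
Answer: 757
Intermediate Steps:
D = -45 (D = -64 + 19 = -45)
(1758 - 1*956) + D = (1758 - 1*956) - 45 = (1758 - 956) - 45 = 802 - 45 = 757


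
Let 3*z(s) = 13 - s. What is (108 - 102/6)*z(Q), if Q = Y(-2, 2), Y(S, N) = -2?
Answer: 455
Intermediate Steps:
Q = -2
z(s) = 13/3 - s/3 (z(s) = (13 - s)/3 = 13/3 - s/3)
(108 - 102/6)*z(Q) = (108 - 102/6)*(13/3 - 1/3*(-2)) = (108 - 102*1/6)*(13/3 + 2/3) = (108 - 17)*5 = 91*5 = 455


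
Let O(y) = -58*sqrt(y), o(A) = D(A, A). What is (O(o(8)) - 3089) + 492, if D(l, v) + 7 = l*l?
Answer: -2597 - 58*sqrt(57) ≈ -3034.9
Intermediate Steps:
D(l, v) = -7 + l**2 (D(l, v) = -7 + l*l = -7 + l**2)
o(A) = -7 + A**2
(O(o(8)) - 3089) + 492 = (-58*sqrt(-7 + 8**2) - 3089) + 492 = (-58*sqrt(-7 + 64) - 3089) + 492 = (-58*sqrt(57) - 3089) + 492 = (-3089 - 58*sqrt(57)) + 492 = -2597 - 58*sqrt(57)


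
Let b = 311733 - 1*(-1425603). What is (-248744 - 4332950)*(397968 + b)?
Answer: -9783309524976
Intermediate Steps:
b = 1737336 (b = 311733 + 1425603 = 1737336)
(-248744 - 4332950)*(397968 + b) = (-248744 - 4332950)*(397968 + 1737336) = -4581694*2135304 = -9783309524976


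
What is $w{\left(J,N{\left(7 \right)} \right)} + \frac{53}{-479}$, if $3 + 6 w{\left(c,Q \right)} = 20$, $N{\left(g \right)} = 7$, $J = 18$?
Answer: $\frac{7825}{2874} \approx 2.7227$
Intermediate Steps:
$w{\left(c,Q \right)} = \frac{17}{6}$ ($w{\left(c,Q \right)} = - \frac{1}{2} + \frac{1}{6} \cdot 20 = - \frac{1}{2} + \frac{10}{3} = \frac{17}{6}$)
$w{\left(J,N{\left(7 \right)} \right)} + \frac{53}{-479} = \frac{17}{6} + \frac{53}{-479} = \frac{17}{6} + 53 \left(- \frac{1}{479}\right) = \frac{17}{6} - \frac{53}{479} = \frac{7825}{2874}$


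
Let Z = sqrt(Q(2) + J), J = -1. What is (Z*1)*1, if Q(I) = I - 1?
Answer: 0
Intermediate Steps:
Q(I) = -1 + I
Z = 0 (Z = sqrt((-1 + 2) - 1) = sqrt(1 - 1) = sqrt(0) = 0)
(Z*1)*1 = (0*1)*1 = 0*1 = 0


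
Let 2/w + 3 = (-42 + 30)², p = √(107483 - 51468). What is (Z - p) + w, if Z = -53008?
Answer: -7474126/141 - √56015 ≈ -53245.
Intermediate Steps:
p = √56015 ≈ 236.67
w = 2/141 (w = 2/(-3 + (-42 + 30)²) = 2/(-3 + (-12)²) = 2/(-3 + 144) = 2/141 ≈ 0.014184)
(Z - p) + w = (-53008 - √56015) + 2/141 = -7474126/141 - √56015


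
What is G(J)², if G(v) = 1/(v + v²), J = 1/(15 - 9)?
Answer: 1296/49 ≈ 26.449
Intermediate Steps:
J = ⅙ (J = 1/6 = ⅙ ≈ 0.16667)
G(J)² = (1/((⅙)*(1 + ⅙)))² = (6/(7/6))² = (6*(6/7))² = (36/7)² = 1296/49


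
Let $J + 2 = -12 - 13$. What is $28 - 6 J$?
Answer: $190$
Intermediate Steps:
$J = -27$ ($J = -2 - 25 = -27$)
$28 - 6 J = 28 - -162 = 28 + 162 = 190$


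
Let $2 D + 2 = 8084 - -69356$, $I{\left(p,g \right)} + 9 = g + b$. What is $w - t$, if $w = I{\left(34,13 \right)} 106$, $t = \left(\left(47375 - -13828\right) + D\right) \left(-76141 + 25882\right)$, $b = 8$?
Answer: $5021981070$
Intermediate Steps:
$I{\left(p,g \right)} = -1 + g$ ($I{\left(p,g \right)} = -9 + \left(g + 8\right) = -9 + \left(8 + g\right) = -1 + g$)
$D = 38719$ ($D = -1 + \frac{8084 - -69356}{2} = -1 + \frac{8084 + 69356}{2} = -1 + \frac{1}{2} \cdot 77440 = -1 + 38720 = 38719$)
$t = -5021979798$ ($t = \left(\left(47375 - -13828\right) + 38719\right) \left(-76141 + 25882\right) = \left(\left(47375 + 13828\right) + 38719\right) \left(-50259\right) = \left(61203 + 38719\right) \left(-50259\right) = 99922 \left(-50259\right) = -5021979798$)
$w = 1272$ ($w = \left(-1 + 13\right) 106 = 12 \cdot 106 = 1272$)
$w - t = 1272 - -5021979798 = 1272 + 5021979798 = 5021981070$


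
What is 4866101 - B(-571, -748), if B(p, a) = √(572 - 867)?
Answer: 4866101 - I*√295 ≈ 4.8661e+6 - 17.176*I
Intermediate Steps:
B(p, a) = I*√295 (B(p, a) = √(-295) = I*√295)
4866101 - B(-571, -748) = 4866101 - I*√295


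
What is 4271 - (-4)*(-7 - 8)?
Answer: 4211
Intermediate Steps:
4271 - (-4)*(-7 - 8) = 4271 - (-4)*(-15) = 4271 - 1*60 = 4271 - 60 = 4211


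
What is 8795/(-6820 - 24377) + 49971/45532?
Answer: 1158491347/1420461804 ≈ 0.81557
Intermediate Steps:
8795/(-6820 - 24377) + 49971/45532 = 8795/(-31197) + 49971*(1/45532) = 8795*(-1/31197) + 49971/45532 = -8795/31197 + 49971/45532 = 1158491347/1420461804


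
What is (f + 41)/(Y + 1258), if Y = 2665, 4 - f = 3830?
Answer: -3785/3923 ≈ -0.96482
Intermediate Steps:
f = -3826 (f = 4 - 1*3830 = 4 - 3830 = -3826)
(f + 41)/(Y + 1258) = (-3826 + 41)/(2665 + 1258) = -3785/3923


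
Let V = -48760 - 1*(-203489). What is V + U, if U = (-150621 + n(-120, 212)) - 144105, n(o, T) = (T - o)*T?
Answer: -69613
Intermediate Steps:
n(o, T) = T*(T - o)
U = -224342 (U = (-150621 + 212*(212 - 1*(-120))) - 144105 = (-150621 + 212*(212 + 120)) - 144105 = (-150621 + 212*332) - 144105 = (-150621 + 70384) - 144105 = -80237 - 144105 = -224342)
V = 154729 (V = -48760 + 203489 = 154729)
V + U = 154729 - 224342 = -69613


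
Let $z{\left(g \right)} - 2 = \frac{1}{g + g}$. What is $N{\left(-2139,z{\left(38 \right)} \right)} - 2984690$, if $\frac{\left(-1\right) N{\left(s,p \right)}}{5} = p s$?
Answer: $- \frac{225200105}{76} \approx -2.9632 \cdot 10^{6}$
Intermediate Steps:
$z{\left(g \right)} = 2 + \frac{1}{2 g}$ ($z{\left(g \right)} = 2 + \frac{1}{g + g} = 2 + \frac{1}{2 g}$)
$N{\left(s,p \right)} = - 5 p s$
$N{\left(-2139,z{\left(38 \right)} \right)} - 2984690 = \left(-5\right) \left(2 + \frac{1}{2 \cdot 38}\right) \left(-2139\right) - 2984690 = \left(-5\right) \left(2 + \frac{1}{2} \cdot \frac{1}{38}\right) \left(-2139\right) - 2984690 = \left(-5\right) \left(2 + \frac{1}{76}\right) \left(-2139\right) - 2984690 = \left(-5\right) \frac{153}{76} \left(-2139\right) - 2984690 = \frac{1636335}{76} - 2984690 = - \frac{225200105}{76}$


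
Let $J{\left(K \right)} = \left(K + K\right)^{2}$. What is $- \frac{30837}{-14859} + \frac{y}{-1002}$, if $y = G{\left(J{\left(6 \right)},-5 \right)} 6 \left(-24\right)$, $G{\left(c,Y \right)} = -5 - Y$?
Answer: $\frac{10279}{4953} \approx 2.0753$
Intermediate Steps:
$J{\left(K \right)} = 4 K^{2}$ ($J{\left(K \right)} = \left(2 K\right)^{2} = 4 K^{2}$)
$y = 0$ ($y = \left(-5 - -5\right) 6 \left(-24\right) = \left(-5 + 5\right) 6 \left(-24\right) = 0 \cdot 6 \left(-24\right) = 0 \left(-24\right) = 0$)
$- \frac{30837}{-14859} + \frac{y}{-1002} = - \frac{30837}{-14859} + \frac{0}{-1002} = \left(-30837\right) \left(- \frac{1}{14859}\right) + 0 \left(- \frac{1}{1002}\right) = \frac{10279}{4953} + 0 = \frac{10279}{4953}$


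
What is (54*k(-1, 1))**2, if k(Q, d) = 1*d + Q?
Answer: 0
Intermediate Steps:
k(Q, d) = Q + d (k(Q, d) = d + Q = Q + d)
(54*k(-1, 1))**2 = (54*(-1 + 1))**2 = (54*0)**2 = 0**2 = 0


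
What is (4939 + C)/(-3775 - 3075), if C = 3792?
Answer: -8731/6850 ≈ -1.2746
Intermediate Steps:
(4939 + C)/(-3775 - 3075) = (4939 + 3792)/(-3775 - 3075) = 8731/(-6850) = 8731*(-1/6850) = -8731/6850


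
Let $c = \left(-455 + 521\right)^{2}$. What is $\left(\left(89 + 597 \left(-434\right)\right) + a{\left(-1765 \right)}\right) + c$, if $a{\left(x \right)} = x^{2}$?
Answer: $2860572$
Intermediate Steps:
$c = 4356$ ($c = 66^{2} = 4356$)
$\left(\left(89 + 597 \left(-434\right)\right) + a{\left(-1765 \right)}\right) + c = \left(\left(89 + 597 \left(-434\right)\right) + \left(-1765\right)^{2}\right) + 4356 = \left(\left(89 - 259098\right) + 3115225\right) + 4356 = \left(-259009 + 3115225\right) + 4356 = 2856216 + 4356 = 2860572$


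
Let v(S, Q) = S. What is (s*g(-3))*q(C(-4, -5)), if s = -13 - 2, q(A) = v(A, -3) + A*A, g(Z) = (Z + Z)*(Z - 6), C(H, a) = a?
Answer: -16200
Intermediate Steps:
g(Z) = 2*Z*(-6 + Z) (g(Z) = (2*Z)*(-6 + Z) = 2*Z*(-6 + Z))
q(A) = A + A**2 (q(A) = A + A*A = A + A**2)
s = -15
(s*g(-3))*q(C(-4, -5)) = (-30*(-3)*(-6 - 3))*(-5*(1 - 5)) = (-30*(-3)*(-9))*(-5*(-4)) = -15*54*20 = -810*20 = -16200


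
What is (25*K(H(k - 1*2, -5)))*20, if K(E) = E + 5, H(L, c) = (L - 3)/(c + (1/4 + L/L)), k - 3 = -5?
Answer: 10300/3 ≈ 3433.3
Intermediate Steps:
k = -2 (k = 3 - 5 = -2)
H(L, c) = (-3 + L)/(5/4 + c) (H(L, c) = (-3 + L)/(c + (1*(¼) + 1)) = (-3 + L)/(c + (¼ + 1)) = (-3 + L)/(c + 5/4) = (-3 + L)/(5/4 + c))
K(E) = 5 + E
(25*K(H(k - 1*2, -5)))*20 = (25*(5 + 4*(-3 + (-2 - 1*2))/(5 + 4*(-5))))*20 = (25*(5 + 4*(-3 + (-2 - 2))/(5 - 20)))*20 = (25*(5 + 4*(-3 - 4)/(-15)))*20 = (25*(5 + 4*(-1/15)*(-7)))*20 = (25*(5 + 28/15))*20 = (25*(103/15))*20 = (515/3)*20 = 10300/3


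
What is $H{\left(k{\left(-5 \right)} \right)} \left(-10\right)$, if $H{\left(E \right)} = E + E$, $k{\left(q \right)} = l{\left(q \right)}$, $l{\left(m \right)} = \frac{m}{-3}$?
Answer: $- \frac{100}{3} \approx -33.333$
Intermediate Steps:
$l{\left(m \right)} = - \frac{m}{3}$ ($l{\left(m \right)} = m \left(- \frac{1}{3}\right) = - \frac{m}{3}$)
$k{\left(q \right)} = - \frac{q}{3}$
$H{\left(E \right)} = 2 E$
$H{\left(k{\left(-5 \right)} \right)} \left(-10\right) = 2 \left(\left(- \frac{1}{3}\right) \left(-5\right)\right) \left(-10\right) = 2 \cdot \frac{5}{3} \left(-10\right) = \frac{10}{3} \left(-10\right) = - \frac{100}{3}$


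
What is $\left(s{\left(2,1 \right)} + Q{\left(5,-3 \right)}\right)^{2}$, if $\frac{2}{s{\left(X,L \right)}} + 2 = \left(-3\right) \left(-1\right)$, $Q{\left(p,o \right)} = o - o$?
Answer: $4$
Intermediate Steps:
$Q{\left(p,o \right)} = 0$
$s{\left(X,L \right)} = 2$ ($s{\left(X,L \right)} = \frac{2}{-2 - -3} = \frac{2}{-2 + 3} = \frac{2}{1} = 2 \cdot 1 = 2$)
$\left(s{\left(2,1 \right)} + Q{\left(5,-3 \right)}\right)^{2} = \left(2 + 0\right)^{2} = 2^{2} = 4$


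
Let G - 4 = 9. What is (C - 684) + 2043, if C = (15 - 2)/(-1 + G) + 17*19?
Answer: 20197/12 ≈ 1683.1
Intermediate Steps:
G = 13 (G = 4 + 9 = 13)
C = 3889/12 (C = (15 - 2)/(-1 + 13) + 17*19 = 13/12 + 323 = 3889/12 ≈ 324.08)
(C - 684) + 2043 = (3889/12 - 684) + 2043 = -4319/12 + 2043 = 20197/12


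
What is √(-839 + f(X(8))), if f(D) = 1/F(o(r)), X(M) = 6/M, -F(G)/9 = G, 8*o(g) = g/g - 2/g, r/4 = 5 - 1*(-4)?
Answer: I*√242743/17 ≈ 28.982*I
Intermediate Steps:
r = 36 (r = 4*(5 - 1*(-4)) = 4*(5 + 4) = 4*9 = 36)
o(g) = ⅛ - 1/(4*g) (o(g) = (g/g - 2/g)/8 = (1 - 2/g)/8 = ⅛ - 1/(4*g))
F(G) = -9*G
f(D) = -16/17 (f(D) = 1/(-9*(-2 + 36)/(8*36)) = 1/(-9*34/(8*36)) = 1/(-9*17/144) = 1/(-17/16) = -16/17)
√(-839 + f(X(8))) = √(-839 - 16/17) = √(-14279/17) = I*√242743/17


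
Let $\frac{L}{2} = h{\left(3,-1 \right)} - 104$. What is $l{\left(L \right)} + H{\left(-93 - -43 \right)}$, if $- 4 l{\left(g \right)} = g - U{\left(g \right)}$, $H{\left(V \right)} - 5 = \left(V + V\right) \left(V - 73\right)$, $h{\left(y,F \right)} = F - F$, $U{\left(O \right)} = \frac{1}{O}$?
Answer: $\frac{10281023}{832} \approx 12357.0$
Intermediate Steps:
$h{\left(y,F \right)} = 0$
$H{\left(V \right)} = 5 + 2 V \left(-73 + V\right)$ ($H{\left(V \right)} = 5 + \left(V + V\right) \left(V - 73\right) = 5 + 2 V \left(-73 + V\right)$)
$L = -208$ ($L = 2 \left(0 - 104\right) = 2 \left(-104\right) = -208$)
$l{\left(g \right)} = - \frac{g}{4} + \frac{1}{4 g}$ ($l{\left(g \right)} = - \frac{g - \frac{1}{g}}{4} = - \frac{g}{4} + \frac{1}{4 g}$)
$l{\left(L \right)} + H{\left(-93 - -43 \right)} = \frac{1 - \left(-208\right)^{2}}{4 \left(-208\right)} + \left(5 - 146 \left(-93 - -43\right) + 2 \left(-93 - -43\right)^{2}\right) = \frac{1}{4} \left(- \frac{1}{208}\right) \left(1 - 43264\right) + \left(5 - 146 \left(-93 + 43\right) + 2 \left(-93 + 43\right)^{2}\right) = \frac{1}{4} \left(- \frac{1}{208}\right) \left(1 - 43264\right) + \left(5 - -7300 + 2 \left(-50\right)^{2}\right) = \frac{1}{4} \left(- \frac{1}{208}\right) \left(-43263\right) + \left(5 + 7300 + 2 \cdot 2500\right) = \frac{43263}{832} + \left(5 + 7300 + 5000\right) = \frac{43263}{832} + 12305 = \frac{10281023}{832}$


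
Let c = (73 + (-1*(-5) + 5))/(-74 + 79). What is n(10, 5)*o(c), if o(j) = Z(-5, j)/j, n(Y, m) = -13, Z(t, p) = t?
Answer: 325/83 ≈ 3.9157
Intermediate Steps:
c = 83/5 (c = (73 + (5 + 5))/5 = (73 + 10)*(⅕) = 83*(⅕) = 83/5 ≈ 16.600)
o(j) = -5/j
n(10, 5)*o(c) = -(-65)/83/5 = -(-65)*5/83 = -13*(-25/83) = 325/83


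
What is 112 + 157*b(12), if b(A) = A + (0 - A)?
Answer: 112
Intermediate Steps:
b(A) = 0 (b(A) = A - A = 0)
112 + 157*b(12) = 112 + 157*0 = 112 + 0 = 112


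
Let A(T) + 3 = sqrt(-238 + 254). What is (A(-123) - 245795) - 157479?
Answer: -403273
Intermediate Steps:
A(T) = 1 (A(T) = -3 + sqrt(-238 + 254) = -3 + sqrt(16) = -3 + 4 = 1)
(A(-123) - 245795) - 157479 = (1 - 245795) - 157479 = -245794 - 157479 = -403273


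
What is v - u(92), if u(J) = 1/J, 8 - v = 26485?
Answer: -2435885/92 ≈ -26477.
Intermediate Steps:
v = -26477 (v = 8 - 1*26485 = 8 - 26485 = -26477)
v - u(92) = -26477 - 1/92 = -2435885/92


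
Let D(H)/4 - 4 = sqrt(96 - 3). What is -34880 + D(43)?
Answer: -34864 + 4*sqrt(93) ≈ -34825.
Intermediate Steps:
D(H) = 16 + 4*sqrt(93) (D(H) = 16 + 4*sqrt(96 - 3) = 16 + 4*sqrt(93))
-34880 + D(43) = -34880 + (16 + 4*sqrt(93)) = -34864 + 4*sqrt(93)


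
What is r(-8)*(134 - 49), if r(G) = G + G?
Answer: -1360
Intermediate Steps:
r(G) = 2*G
r(-8)*(134 - 49) = (2*(-8))*(134 - 49) = -16*85 = -1360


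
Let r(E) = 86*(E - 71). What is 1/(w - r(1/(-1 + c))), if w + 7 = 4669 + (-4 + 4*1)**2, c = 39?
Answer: 19/204549 ≈ 9.2887e-5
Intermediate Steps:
r(E) = -6106 + 86*E (r(E) = 86*(-71 + E) = -6106 + 86*E)
w = 4662 (w = -7 + (4669 + (-4 + 4*1)**2) = -7 + (4669 + (-4 + 4)**2) = -7 + (4669 + 0**2) = -7 + (4669 + 0) = -7 + 4669 = 4662)
1/(w - r(1/(-1 + c))) = 1/(4662 - (-6106 + 86/(-1 + 39))) = 1/(4662 - (-6106 + 86/38)) = 1/(4662 - (-6106 + 86*(1/38))) = 1/(4662 - (-6106 + 43/19)) = 1/(4662 - 1*(-115971/19)) = 1/(4662 + 115971/19) = 1/(204549/19) = 19/204549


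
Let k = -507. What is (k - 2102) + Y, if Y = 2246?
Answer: -363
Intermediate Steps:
(k - 2102) + Y = (-507 - 2102) + 2246 = -2609 + 2246 = -363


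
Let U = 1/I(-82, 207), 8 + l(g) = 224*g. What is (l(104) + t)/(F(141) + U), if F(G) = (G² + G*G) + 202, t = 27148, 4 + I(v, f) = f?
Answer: 3412836/2704231 ≈ 1.2620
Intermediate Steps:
I(v, f) = -4 + f
l(g) = -8 + 224*g
U = 1/203 (U = 1/(-4 + 207) = 1/203 ≈ 0.0049261)
F(G) = 202 + 2*G² (F(G) = (G² + G²) + 202 = 2*G² + 202 = 202 + 2*G²)
(l(104) + t)/(F(141) + U) = ((-8 + 224*104) + 27148)/((202 + 2*141²) + 1/203) = ((-8 + 23296) + 27148)/((202 + 2*19881) + 1/203) = (23288 + 27148)/((202 + 39762) + 1/203) = 50436/(39964 + 1/203) = 50436/(8112693/203) = 50436*(203/8112693) = 3412836/2704231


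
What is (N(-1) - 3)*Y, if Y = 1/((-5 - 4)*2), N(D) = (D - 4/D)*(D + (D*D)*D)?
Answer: ½ ≈ 0.50000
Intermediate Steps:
N(D) = (D + D³)*(D - 4/D) (N(D) = (D - 4/D)*(D + D²*D) = (D - 4/D)*(D + D³) = (D + D³)*(D - 4/D))
Y = -1/18 (Y = 1/(-9*2) = 1/(-18) = -1/18 ≈ -0.055556)
(N(-1) - 3)*Y = ((-4 + (-1)⁴ - 3*(-1)²) - 3)*(-1/18) = ((-4 + 1 - 3*1) - 3)*(-1/18) = ((-4 + 1 - 3) - 3)*(-1/18) = (-6 - 3)*(-1/18) = -9*(-1/18) = ½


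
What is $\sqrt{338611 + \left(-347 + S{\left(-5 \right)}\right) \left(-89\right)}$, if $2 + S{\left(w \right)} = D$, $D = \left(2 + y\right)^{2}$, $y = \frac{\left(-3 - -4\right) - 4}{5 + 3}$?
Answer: $\frac{\sqrt{23643967}}{8} \approx 607.81$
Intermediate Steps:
$y = - \frac{3}{8}$ ($y = \frac{\left(-3 + 4\right) - 4}{8} = \left(1 - 4\right) \frac{1}{8} = \left(-3\right) \frac{1}{8} = - \frac{3}{8} \approx -0.375$)
$D = \frac{169}{64}$ ($D = \left(2 - \frac{3}{8}\right)^{2} = \left(\frac{13}{8}\right)^{2} = \frac{169}{64} \approx 2.6406$)
$S{\left(w \right)} = \frac{41}{64}$ ($S{\left(w \right)} = -2 + \frac{169}{64} = \frac{41}{64}$)
$\sqrt{338611 + \left(-347 + S{\left(-5 \right)}\right) \left(-89\right)} = \sqrt{338611 + \left(-347 + \frac{41}{64}\right) \left(-89\right)} = \sqrt{338611 - - \frac{1972863}{64}} = \sqrt{338611 + \frac{1972863}{64}} = \sqrt{\frac{23643967}{64}} = \frac{\sqrt{23643967}}{8}$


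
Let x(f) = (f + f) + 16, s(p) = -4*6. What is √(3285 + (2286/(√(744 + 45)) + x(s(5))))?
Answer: √(225006757 + 200406*√789)/263 ≈ 57.744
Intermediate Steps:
s(p) = -24
x(f) = 16 + 2*f (x(f) = 2*f + 16 = 16 + 2*f)
√(3285 + (2286/(√(744 + 45)) + x(s(5)))) = √(3285 + (2286/(√(744 + 45)) + (16 + 2*(-24)))) = √(3285 + (2286/(√789) + (16 - 48))) = √(3285 + (2286*(√789/789) - 32)) = √(3285 + (762*√789/263 - 32)) = √(3285 + (-32 + 762*√789/263)) = √(3253 + 762*√789/263)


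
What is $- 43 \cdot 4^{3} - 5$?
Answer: $-2757$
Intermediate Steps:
$- 43 \cdot 4^{3} - 5 = \left(-43\right) 64 - 5 = -2752 - 5 = -2757$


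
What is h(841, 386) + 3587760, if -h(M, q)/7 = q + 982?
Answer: 3578184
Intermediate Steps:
h(M, q) = -6874 - 7*q (h(M, q) = -7*(q + 982) = -7*(982 + q) = -6874 - 7*q)
h(841, 386) + 3587760 = (-6874 - 7*386) + 3587760 = (-6874 - 2702) + 3587760 = -9576 + 3587760 = 3578184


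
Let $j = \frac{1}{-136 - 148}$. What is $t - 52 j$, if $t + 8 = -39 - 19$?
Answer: $- \frac{4673}{71} \approx -65.817$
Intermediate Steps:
$j = - \frac{1}{284}$ ($j = \frac{1}{-284} = - \frac{1}{284} \approx -0.0035211$)
$t = -66$ ($t = -8 - 58 = -66$)
$t - 52 j = -66 - - \frac{13}{71} = -66 + \frac{13}{71} = - \frac{4673}{71}$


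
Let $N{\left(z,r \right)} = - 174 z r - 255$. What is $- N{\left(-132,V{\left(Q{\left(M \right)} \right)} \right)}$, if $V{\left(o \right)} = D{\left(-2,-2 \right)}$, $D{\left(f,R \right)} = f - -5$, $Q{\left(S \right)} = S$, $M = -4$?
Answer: $-68649$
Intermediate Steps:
$D{\left(f,R \right)} = 5 + f$ ($D{\left(f,R \right)} = f + 5 = 5 + f$)
$V{\left(o \right)} = 3$ ($V{\left(o \right)} = 5 - 2 = 3$)
$N{\left(z,r \right)} = -255 - 174 r z$ ($N{\left(z,r \right)} = - 174 r z - 255 = -255 - 174 r z$)
$- N{\left(-132,V{\left(Q{\left(M \right)} \right)} \right)} = - (-255 - 522 \left(-132\right)) = - (-255 + 68904) = \left(-1\right) 68649 = -68649$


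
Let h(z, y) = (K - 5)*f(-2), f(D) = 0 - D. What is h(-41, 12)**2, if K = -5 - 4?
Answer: 784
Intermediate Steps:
K = -9
f(D) = -D
h(z, y) = -28 (h(z, y) = (-9 - 5)*(-1*(-2)) = -14*2 = -28)
h(-41, 12)**2 = (-28)**2 = 784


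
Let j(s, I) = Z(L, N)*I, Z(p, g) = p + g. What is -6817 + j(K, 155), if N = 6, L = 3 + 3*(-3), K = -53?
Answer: -6817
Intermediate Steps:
L = -6 (L = 3 - 9 = -6)
Z(p, g) = g + p
j(s, I) = 0 (j(s, I) = (6 - 6)*I = 0*I = 0)
-6817 + j(K, 155) = -6817 + 0 = -6817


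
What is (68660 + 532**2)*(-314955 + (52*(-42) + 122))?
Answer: -111489806628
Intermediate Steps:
(68660 + 532**2)*(-314955 + (52*(-42) + 122)) = (68660 + 283024)*(-314955 + (-2184 + 122)) = 351684*(-314955 - 2062) = 351684*(-317017) = -111489806628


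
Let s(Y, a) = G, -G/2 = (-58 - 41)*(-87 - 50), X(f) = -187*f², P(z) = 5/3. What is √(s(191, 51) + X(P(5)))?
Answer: I*√248809/3 ≈ 166.27*I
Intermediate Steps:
P(z) = 5/3 (P(z) = 5*(⅓) = 5/3)
G = -27126 (G = -2*(-58 - 41)*(-87 - 50) = -(-198)*(-137) = -2*13563 = -27126)
s(Y, a) = -27126
√(s(191, 51) + X(P(5))) = √(-27126 - 187*(5/3)²) = √(-27126 - 187*25/9) = √(-27126 - 4675/9) = √(-248809/9) = I*√248809/3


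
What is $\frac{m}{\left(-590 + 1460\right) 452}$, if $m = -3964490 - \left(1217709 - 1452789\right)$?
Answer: $- \frac{372941}{39324} \approx -9.4838$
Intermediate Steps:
$m = -3729410$ ($m = -3964490 - \left(1217709 - 1452789\right) = -3964490 - -235080 = -3964490 + 235080 = -3729410$)
$\frac{m}{\left(-590 + 1460\right) 452} = - \frac{3729410}{\left(-590 + 1460\right) 452} = - \frac{3729410}{870 \cdot 452} = - \frac{3729410}{393240} = \left(-3729410\right) \frac{1}{393240} = - \frac{372941}{39324}$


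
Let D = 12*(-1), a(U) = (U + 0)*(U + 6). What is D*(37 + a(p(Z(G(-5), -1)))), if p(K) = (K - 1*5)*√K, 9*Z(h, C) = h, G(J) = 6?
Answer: -5348/9 + 104*√6 ≈ -339.48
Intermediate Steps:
Z(h, C) = h/9
p(K) = √K*(-5 + K) (p(K) = (K - 5)*√K = (-5 + K)*√K = √K*(-5 + K))
a(U) = U*(6 + U)
D = -12
D*(37 + a(p(Z(G(-5), -1)))) = -12*(37 + (√((⅑)*6)*(-5 + (⅑)*6))*(6 + √((⅑)*6)*(-5 + (⅑)*6))) = -12*(37 + (√(⅔)*(-5 + ⅔))*(6 + √(⅔)*(-5 + ⅔))) = -12*(37 + ((√6/3)*(-13/3))*(6 + (√6/3)*(-13/3))) = -12*(37 + (-13*√6/9)*(6 - 13*√6/9)) = -12*(37 - 13*√6*(6 - 13*√6/9)/9) = -444 + 52*√6*(6 - 13*√6/9)/3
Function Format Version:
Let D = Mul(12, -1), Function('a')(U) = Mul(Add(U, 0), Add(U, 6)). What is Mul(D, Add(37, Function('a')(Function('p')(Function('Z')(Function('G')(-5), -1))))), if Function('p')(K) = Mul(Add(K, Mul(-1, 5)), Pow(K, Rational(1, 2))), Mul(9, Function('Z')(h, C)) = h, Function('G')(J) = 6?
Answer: Add(Rational(-5348, 9), Mul(104, Pow(6, Rational(1, 2)))) ≈ -339.48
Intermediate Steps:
Function('Z')(h, C) = Mul(Rational(1, 9), h)
Function('p')(K) = Mul(Pow(K, Rational(1, 2)), Add(-5, K)) (Function('p')(K) = Mul(Add(K, -5), Pow(K, Rational(1, 2))) = Mul(Add(-5, K), Pow(K, Rational(1, 2))) = Mul(Pow(K, Rational(1, 2)), Add(-5, K)))
Function('a')(U) = Mul(U, Add(6, U))
D = -12
Mul(D, Add(37, Function('a')(Function('p')(Function('Z')(Function('G')(-5), -1))))) = Mul(-12, Add(37, Mul(Mul(Pow(Mul(Rational(1, 9), 6), Rational(1, 2)), Add(-5, Mul(Rational(1, 9), 6))), Add(6, Mul(Pow(Mul(Rational(1, 9), 6), Rational(1, 2)), Add(-5, Mul(Rational(1, 9), 6))))))) = Mul(-12, Add(37, Mul(Mul(Pow(Rational(2, 3), Rational(1, 2)), Add(-5, Rational(2, 3))), Add(6, Mul(Pow(Rational(2, 3), Rational(1, 2)), Add(-5, Rational(2, 3))))))) = Mul(-12, Add(37, Mul(Mul(Mul(Rational(1, 3), Pow(6, Rational(1, 2))), Rational(-13, 3)), Add(6, Mul(Mul(Rational(1, 3), Pow(6, Rational(1, 2))), Rational(-13, 3)))))) = Mul(-12, Add(37, Mul(Mul(Rational(-13, 9), Pow(6, Rational(1, 2))), Add(6, Mul(Rational(-13, 9), Pow(6, Rational(1, 2))))))) = Mul(-12, Add(37, Mul(Rational(-13, 9), Pow(6, Rational(1, 2)), Add(6, Mul(Rational(-13, 9), Pow(6, Rational(1, 2))))))) = Add(-444, Mul(Rational(52, 3), Pow(6, Rational(1, 2)), Add(6, Mul(Rational(-13, 9), Pow(6, Rational(1, 2))))))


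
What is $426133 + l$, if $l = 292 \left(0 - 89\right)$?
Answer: $400145$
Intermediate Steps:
$l = -25988$ ($l = 292 \left(-89\right) = -25988$)
$426133 + l = 426133 - 25988 = 400145$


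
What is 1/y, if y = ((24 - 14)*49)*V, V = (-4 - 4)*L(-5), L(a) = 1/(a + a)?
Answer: 1/392 ≈ 0.0025510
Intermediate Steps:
L(a) = 1/(2*a)
V = ⅘ (V = (-4 - 4)*((½)/(-5)) = -4*(-1)/5 = -8*(-⅒) = ⅘ ≈ 0.80000)
y = 392 (y = ((24 - 14)*49)*(⅘) = (10*49)*(⅘) = 490*(⅘) = 392)
1/y = 1/392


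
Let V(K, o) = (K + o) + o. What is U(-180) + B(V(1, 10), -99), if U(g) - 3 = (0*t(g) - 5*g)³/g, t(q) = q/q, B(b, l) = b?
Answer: -4049976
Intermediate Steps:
V(K, o) = K + 2*o
t(q) = 1
U(g) = 3 - 125*g² (U(g) = 3 + (0*1 - 5*g)³/g = 3 + (0 - 5*g)³/g = 3 + (-5*g)³/g = 3 + (-125*g³)/g = 3 - 125*g²)
U(-180) + B(V(1, 10), -99) = (3 - 125*(-180)²) + (1 + 2*10) = (3 - 125*32400) + (1 + 20) = (3 - 4050000) + 21 = -4049997 + 21 = -4049976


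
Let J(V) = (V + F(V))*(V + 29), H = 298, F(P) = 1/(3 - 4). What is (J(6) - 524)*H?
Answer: -104002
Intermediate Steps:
F(P) = -1 (F(P) = 1/(-1) = -1)
J(V) = (-1 + V)*(29 + V) (J(V) = (V - 1)*(V + 29) = (-1 + V)*(29 + V))
(J(6) - 524)*H = ((-29 + 6**2 + 28*6) - 524)*298 = ((-29 + 36 + 168) - 524)*298 = (175 - 524)*298 = -349*298 = -104002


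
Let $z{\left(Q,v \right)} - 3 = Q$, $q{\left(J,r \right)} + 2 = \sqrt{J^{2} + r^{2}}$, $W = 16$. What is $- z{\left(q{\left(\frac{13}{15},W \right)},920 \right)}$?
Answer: $-1 - \frac{\sqrt{57769}}{15} \approx -17.023$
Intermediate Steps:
$q{\left(J,r \right)} = -2 + \sqrt{J^{2} + r^{2}}$
$z{\left(Q,v \right)} = 3 + Q$
$- z{\left(q{\left(\frac{13}{15},W \right)},920 \right)} = - (3 - \left(2 - \sqrt{\left(\frac{13}{15}\right)^{2} + 16^{2}}\right)) = - (3 - \left(2 - \sqrt{\left(13 \cdot \frac{1}{15}\right)^{2} + 256}\right)) = - (3 - \left(2 - \sqrt{\left(\frac{13}{15}\right)^{2} + 256}\right)) = - (3 - \left(2 - \sqrt{\frac{169}{225} + 256}\right)) = - (3 - \left(2 - \sqrt{\frac{57769}{225}}\right)) = - (3 - \left(2 - \frac{\sqrt{57769}}{15}\right)) = - (1 + \frac{\sqrt{57769}}{15}) = -1 - \frac{\sqrt{57769}}{15}$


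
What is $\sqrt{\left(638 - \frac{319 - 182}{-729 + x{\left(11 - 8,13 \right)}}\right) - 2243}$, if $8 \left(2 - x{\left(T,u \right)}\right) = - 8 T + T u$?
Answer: $\frac{i \sqrt{1113561421}}{833} \approx 40.06 i$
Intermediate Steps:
$x{\left(T,u \right)} = 2 + T - \frac{T u}{8}$ ($x{\left(T,u \right)} = 2 - \frac{- 8 T + T u}{8} = 2 - \left(- T + \frac{T u}{8}\right) = 2 + T - \frac{T u}{8}$)
$\sqrt{\left(638 - \frac{319 - 182}{-729 + x{\left(11 - 8,13 \right)}}\right) - 2243} = \sqrt{\left(638 - \frac{319 - 182}{-729 + \left(2 + \left(11 - 8\right) - \frac{1}{8} \left(11 - 8\right) 13\right)}\right) - 2243} = \sqrt{\left(638 - \frac{137}{-729 + \left(2 + \left(11 - 8\right) - \frac{1}{8} \left(11 - 8\right) 13\right)}\right) - 2243} = \sqrt{\left(638 - \frac{137}{-729 + \left(2 + 3 - \frac{3}{8} \cdot 13\right)}\right) - 2243} = \sqrt{\left(638 - \frac{137}{-729 + \left(2 + 3 - \frac{39}{8}\right)}\right) - 2243} = \sqrt{\left(638 - \frac{137}{-729 + \frac{1}{8}}\right) - 2243} = \sqrt{\left(638 - \frac{137}{- \frac{5831}{8}}\right) - 2243} = \sqrt{\left(638 - 137 \left(- \frac{8}{5831}\right)\right) - 2243} = \sqrt{\left(638 - - \frac{1096}{5831}\right) - 2243} = \sqrt{\left(638 + \frac{1096}{5831}\right) - 2243} = \sqrt{\frac{3721274}{5831} - 2243} = \sqrt{- \frac{9357659}{5831}} = \frac{i \sqrt{1113561421}}{833}$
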